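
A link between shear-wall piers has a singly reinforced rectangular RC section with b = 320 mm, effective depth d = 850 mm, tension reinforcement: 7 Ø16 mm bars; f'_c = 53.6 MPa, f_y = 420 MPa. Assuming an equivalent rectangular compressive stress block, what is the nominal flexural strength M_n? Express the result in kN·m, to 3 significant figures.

A_s = 7 × 201 = 1407 mm².
T = A_s f_y = 1407 × 420 = 590940 N = 590.94 kN.
From C = T: a = T/(0.85 f'_c b) = 590940/(0.85 × 53.6 × 320) = 40.53 mm.
M_n = T(d − a/2) = 590.94 kN × (850 − 20.265) mm = 490.32 kN·m.

M_n ≈ 490 kN·m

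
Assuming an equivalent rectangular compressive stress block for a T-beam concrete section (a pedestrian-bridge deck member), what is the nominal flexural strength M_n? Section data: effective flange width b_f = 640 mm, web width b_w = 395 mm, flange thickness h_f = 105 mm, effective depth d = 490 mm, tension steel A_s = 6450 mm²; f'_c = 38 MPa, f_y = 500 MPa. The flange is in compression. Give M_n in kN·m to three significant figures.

M_n ≈ 1310 kN·m

Tension: T = A_s f_y = 6450 × 500 = 3225000 N.
Try a within the flange: a = T/(0.85 f'_c b_f) = 3225000/(0.85 × 38 × 640) = 156.01 mm.
a = 156.01 > h_f = 105 mm: the block extends into the web. Split into flange-overhang and web parts.
C_f = 0.85 f'_c (b_f − b_w) h_f = 0.85 × 38 × (640 − 395) × 105 = 830918 N.
Remaining web compression depth: a_w = (T − C_f)/(0.85 f'_c b_w) = (3225000 − 830918)/(0.85 × 38 × 395) = 187.65 mm.
M_n = C_f(d − h_f/2) + (T − C_f)(d − a_w/2) = 830918 × (490 − 52.5) + 2394082 × (490 − 93.825) = 363.53 + 948.48 = 1312.01 × 10⁶ N·mm.
M_n = 1312.01 kN·m.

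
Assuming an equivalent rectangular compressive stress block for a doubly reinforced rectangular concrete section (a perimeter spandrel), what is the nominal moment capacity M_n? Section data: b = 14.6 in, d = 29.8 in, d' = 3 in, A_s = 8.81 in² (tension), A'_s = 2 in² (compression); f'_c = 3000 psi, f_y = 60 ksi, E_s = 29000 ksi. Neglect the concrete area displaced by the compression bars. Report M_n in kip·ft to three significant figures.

Assume both steels yield.
a = (A_s − A'_s) f_y/(0.85 f'_c b) = (8.81 − 2) × 60/(0.85 × 3 × 14.6) = 10.975 in.
c = a/β₁ = 10.975/0.85 = 12.912 in; ε'_s = 0.003(c − d')/c = 0.0023 ≥ ε_y = 0.0021, so the compression steel yields.
M_n = (A_s − A'_s) f_y (d − a/2) + A'_s f_y (d − d') = 408.6 × (29.8 − 5.4875) + 120 × (29.8 − 3) = 9934.1 + 3216.0 = 13150.1 kip·in = 13150.1/12 = 1095.84 kip·ft.

M_n ≈ 1100 kip·ft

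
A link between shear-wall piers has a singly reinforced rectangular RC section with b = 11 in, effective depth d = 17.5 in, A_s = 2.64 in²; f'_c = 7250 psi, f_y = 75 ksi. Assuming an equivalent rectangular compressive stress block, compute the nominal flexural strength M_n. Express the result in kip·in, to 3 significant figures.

M_n ≈ 3180 kip·in

T = A_s f_y = 2.64 × 75 = 198 kips.
a = T/(0.85 f'_c b) = 198/(0.85 × 7.25 × 11) = 2.921 in.
M_n = T(d − a/2) = 198 × (17.5 − 1.4605) = 3175.8 kip·in.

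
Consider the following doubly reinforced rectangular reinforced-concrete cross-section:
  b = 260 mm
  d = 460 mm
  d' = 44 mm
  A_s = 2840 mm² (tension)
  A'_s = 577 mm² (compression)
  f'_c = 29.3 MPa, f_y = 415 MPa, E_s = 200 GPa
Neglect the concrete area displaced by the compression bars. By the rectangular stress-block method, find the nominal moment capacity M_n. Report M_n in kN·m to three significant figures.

Assume both tension and compression steel yield.
Net tension couple steel: A_s − A'_s = 2263 mm².
a = (A_s − A'_s) f_y / (0.85 f'_c b) = 939145/(0.85 × 29.3 × 260) = 145.03 mm.
c = a/β₁ = 145.03/0.841 = 172.45 mm; ε'_s = 0.003(c − d')/c = 0.0022 ≥ f_y/E_s = 0.0021, so compression steel does yield.
M_n = (A_s − A'_s) f_y (d − a/2) + A'_s f_y (d − d') = [939145 × (460 − 72.515) + 239455 × (460 − 44)] × 10⁻⁶ = 363.90 + 99.61 = 463.51 kN·m.

M_n ≈ 464 kN·m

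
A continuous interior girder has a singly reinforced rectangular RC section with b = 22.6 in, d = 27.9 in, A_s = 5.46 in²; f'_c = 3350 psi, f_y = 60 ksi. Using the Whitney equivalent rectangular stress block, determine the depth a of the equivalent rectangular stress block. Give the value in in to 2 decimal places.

T = A_s f_y = 5.46 × 60 = 327.6 kips.
a = T/(0.85 f'_c b) = 327.6/(0.85 × 3.35 × 22.6) = 5.09 in.

a ≈ 5.09 in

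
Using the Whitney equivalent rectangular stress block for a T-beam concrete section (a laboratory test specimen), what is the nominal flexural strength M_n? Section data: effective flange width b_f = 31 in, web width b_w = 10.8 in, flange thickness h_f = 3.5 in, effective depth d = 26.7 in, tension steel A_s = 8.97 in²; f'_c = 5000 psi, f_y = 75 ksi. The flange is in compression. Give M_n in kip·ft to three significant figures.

Tension: T = A_s f_y = 8.97 × 75 = 672.75 kips.
Try a within the flange: a = T/(0.85 f'_c b_f) = 672.75/(0.85 × 5 × 31) = 5.106 in.
a = 5.106 > h_f = 3.5 in: the block extends into the web. Split into flange-overhang and web parts.
C_f = 0.85 f'_c (b_f − b_w) h_f = 0.85 × 5 × (31 − 10.8) × 3.5 = 300.5 kips.
Remaining web compression depth: a_w = (T − C_f)/(0.85 f'_c b_w) = (672.75 − 300.5)/(0.85 × 5 × 10.8) = 8.110 in.
M_n = C_f(d − h_f/2) + (T − C_f)(d − a_w/2) = 300.5 × (26.7 − 1.75) + 372.25 × (26.7 − 4.055) = 7497.5 + 8429.6 = 15927.1 kip·in.
M_n = 15927.1/12 = 1327.26 kip·ft.

M_n ≈ 1330 kip·ft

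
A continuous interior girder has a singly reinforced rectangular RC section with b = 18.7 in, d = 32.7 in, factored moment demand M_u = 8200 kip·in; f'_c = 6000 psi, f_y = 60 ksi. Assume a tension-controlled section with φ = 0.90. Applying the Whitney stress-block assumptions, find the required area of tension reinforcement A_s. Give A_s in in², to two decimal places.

A_s ≈ 4.87 in²

M_n = M_u/φ = 8200/0.90 = 9111.11 kip·in.
From M_n = 0.85 f'_c a b (d − a/2):
a = d − √(d² − 2M_n/(0.85 f'_c b)) = 32.7 − √(32.7² − 2 × 9111.11/(0.85 × 6 × 18.7)) = 3.065 in.
A_s = 0.85 f'_c a b / f_y = 0.85 × 6 × 3.065 × 18.7 / 60 = 4.872 in².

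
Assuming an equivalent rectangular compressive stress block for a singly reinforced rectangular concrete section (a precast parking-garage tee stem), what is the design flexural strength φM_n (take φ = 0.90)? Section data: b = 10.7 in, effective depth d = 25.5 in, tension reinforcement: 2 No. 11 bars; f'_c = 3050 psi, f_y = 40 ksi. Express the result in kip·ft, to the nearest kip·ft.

A_s = 2 × 1.56 = 3.12 in².
T = A_s f_y = 3.12 × 40 = 124.8 kips.
a = T/(0.85 f'_c b) = 124.8/(0.85 × 3.05 × 10.7) = 4.499 in.
M_n = T(d − a/2) = 124.8 × (25.5 − 2.2495) = 2901.7 kip·in = 2901.7/12 = 241.81 kip·ft.
φM_n = 0.90 × 241.81 = 217.63 kip·ft.

φM_n ≈ 218 kip·ft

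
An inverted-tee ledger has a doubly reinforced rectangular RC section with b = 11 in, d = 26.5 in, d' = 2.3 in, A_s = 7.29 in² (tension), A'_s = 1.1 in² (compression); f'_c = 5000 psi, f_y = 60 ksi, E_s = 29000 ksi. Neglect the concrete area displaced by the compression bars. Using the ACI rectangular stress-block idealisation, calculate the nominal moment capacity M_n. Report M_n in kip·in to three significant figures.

M_n ≈ 9960 kip·in

Assume both steels yield.
a = (A_s − A'_s) f_y/(0.85 f'_c b) = (7.29 − 1.1) × 60/(0.85 × 5 × 11) = 7.944 in.
c = a/β₁ = 7.944/0.8 = 9.930 in; ε'_s = 0.003(c − d')/c = 0.0023 ≥ ε_y = 0.0021, so the compression steel yields.
M_n = (A_s − A'_s) f_y (d − a/2) + A'_s f_y (d − d') = 371.4 × (26.5 − 3.972) + 66 × (26.5 − 2.3) = 8366.9 + 1597.2 = 9964.1 kip·in.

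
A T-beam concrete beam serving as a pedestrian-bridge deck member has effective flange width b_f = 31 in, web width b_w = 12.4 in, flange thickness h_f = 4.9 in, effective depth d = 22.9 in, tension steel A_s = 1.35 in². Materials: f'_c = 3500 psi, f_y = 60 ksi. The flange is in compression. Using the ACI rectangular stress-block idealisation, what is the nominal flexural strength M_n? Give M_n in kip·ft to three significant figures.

M_n ≈ 152 kip·ft

Tension: T = A_s f_y = 1.35 × 60 = 81 kips.
Try a within the flange: a = T/(0.85 f'_c b_f) = 81/(0.85 × 3.5 × 31) = 0.878 in.
Since a = 0.878 ≤ h_f = 4.9 in, the stress block lies entirely in the flange; analyse as a rectangular beam of width b_f.
M_n = T(d − a/2) = 81 × (22.9 − 0.439) = 1819.3 kip·in.
M_n = 1819.3/12 = 151.61 kip·ft.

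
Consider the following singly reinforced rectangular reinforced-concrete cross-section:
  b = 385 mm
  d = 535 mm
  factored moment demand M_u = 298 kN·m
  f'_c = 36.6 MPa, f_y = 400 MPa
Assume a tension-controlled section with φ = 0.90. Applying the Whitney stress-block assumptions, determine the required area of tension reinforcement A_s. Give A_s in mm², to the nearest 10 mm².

M_n = M_u/φ = 298/0.90 = 331.111 kN·m.
With M_n = 0.85 f'_c a b (d − a/2), solve the quadratic for a:
a = d − √(d² − 2M_n/(0.85 f'_c b)) = 535 − √(535² − 2 × 331.111×10⁶/(0.85 × 36.6 × 385)) = 54.44 mm.
A_s = 0.85 f'_c a b / f_y = 0.85 × 36.6 × 54.44 × 385 / 400 = 1630.1 mm².

A_s ≈ 1630 mm²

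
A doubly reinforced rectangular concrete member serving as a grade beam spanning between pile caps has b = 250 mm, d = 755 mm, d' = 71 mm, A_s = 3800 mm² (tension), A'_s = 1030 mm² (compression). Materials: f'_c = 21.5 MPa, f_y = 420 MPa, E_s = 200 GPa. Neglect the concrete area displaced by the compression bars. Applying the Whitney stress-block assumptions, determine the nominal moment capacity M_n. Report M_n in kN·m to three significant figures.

Assume both tension and compression steel yield.
Net tension couple steel: A_s − A'_s = 2770 mm².
a = (A_s − A'_s) f_y / (0.85 f'_c b) = 1163400/(0.85 × 21.5 × 250) = 254.64 mm.
c = a/β₁ = 254.64/0.85 = 299.58 mm; ε'_s = 0.003(c − d')/c = 0.0023 ≥ f_y/E_s = 0.0021, so compression steel does yield.
M_n = (A_s − A'_s) f_y (d − a/2) + A'_s f_y (d − d') = [1163400 × (755 − 127.32) + 432600 × (755 − 71)] × 10⁻⁶ = 730.24 + 295.90 = 1026.14 kN·m.

M_n ≈ 1030 kN·m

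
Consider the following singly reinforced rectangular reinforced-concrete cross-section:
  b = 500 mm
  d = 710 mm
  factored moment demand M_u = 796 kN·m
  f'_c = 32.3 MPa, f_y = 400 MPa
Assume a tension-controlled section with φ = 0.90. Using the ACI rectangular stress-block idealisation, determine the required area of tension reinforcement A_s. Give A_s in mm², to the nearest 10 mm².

A_s ≈ 3340 mm²

M_n = M_u/φ = 796/0.90 = 884.444 kN·m.
With M_n = 0.85 f'_c a b (d − a/2), solve the quadratic for a:
a = d − √(d² − 2M_n/(0.85 f'_c b)) = 710 − √(710² − 2 × 884.444×10⁶/(0.85 × 32.3 × 500)) = 97.43 mm.
A_s = 0.85 f'_c a b / f_y = 0.85 × 32.3 × 97.43 × 500 / 400 = 3343.7 mm².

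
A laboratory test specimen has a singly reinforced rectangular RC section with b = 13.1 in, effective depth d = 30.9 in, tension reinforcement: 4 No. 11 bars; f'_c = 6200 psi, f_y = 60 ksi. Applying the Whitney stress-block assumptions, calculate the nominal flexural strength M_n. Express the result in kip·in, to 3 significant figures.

M_n ≈ 10600 kip·in

A_s = 4 × 1.56 = 6.24 in².
T = A_s f_y = 6.24 × 60 = 374.4 kips.
a = T/(0.85 f'_c b) = 374.4/(0.85 × 6.2 × 13.1) = 5.423 in.
M_n = T(d − a/2) = 374.4 × (30.9 − 2.7115) = 10553.8 kip·in.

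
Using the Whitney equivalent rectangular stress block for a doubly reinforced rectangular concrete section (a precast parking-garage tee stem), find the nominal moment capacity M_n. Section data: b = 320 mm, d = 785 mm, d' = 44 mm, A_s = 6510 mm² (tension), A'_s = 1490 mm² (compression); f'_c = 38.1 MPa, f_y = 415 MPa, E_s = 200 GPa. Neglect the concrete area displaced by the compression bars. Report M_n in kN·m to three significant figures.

M_n ≈ 1880 kN·m

Assume both tension and compression steel yield.
Net tension couple steel: A_s − A'_s = 5020 mm².
a = (A_s − A'_s) f_y / (0.85 f'_c b) = 2083300/(0.85 × 38.1 × 320) = 201.03 mm.
c = a/β₁ = 201.03/0.778 = 258.39 mm; ε'_s = 0.003(c − d')/c = 0.0025 ≥ f_y/E_s = 0.0021, so compression steel does yield.
M_n = (A_s − A'_s) f_y (d − a/2) + A'_s f_y (d − d') = [2083300 × (785 − 100.515) + 618350 × (785 − 44)] × 10⁻⁶ = 1425.99 + 458.20 = 1884.19 kN·m.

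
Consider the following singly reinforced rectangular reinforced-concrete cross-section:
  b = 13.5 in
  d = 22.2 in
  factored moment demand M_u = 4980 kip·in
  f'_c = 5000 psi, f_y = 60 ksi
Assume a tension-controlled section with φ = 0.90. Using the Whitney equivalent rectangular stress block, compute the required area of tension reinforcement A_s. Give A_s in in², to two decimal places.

M_n = M_u/φ = 4980/0.90 = 5533.33 kip·in.
From M_n = 0.85 f'_c a b (d − a/2):
a = d − √(d² − 2M_n/(0.85 f'_c b)) = 22.2 − √(22.2² − 2 × 5533.33/(0.85 × 5 × 13.5)) = 4.881 in.
A_s = 0.85 f'_c a b / f_y = 0.85 × 5 × 4.881 × 13.5 / 60 = 4.667 in².

A_s ≈ 4.67 in²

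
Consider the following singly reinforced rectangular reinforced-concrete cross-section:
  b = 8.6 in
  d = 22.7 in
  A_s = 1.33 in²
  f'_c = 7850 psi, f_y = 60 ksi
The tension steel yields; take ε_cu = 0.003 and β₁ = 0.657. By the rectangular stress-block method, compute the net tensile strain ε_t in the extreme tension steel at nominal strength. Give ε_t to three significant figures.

a = A_s f_y/(0.85 f'_c b) = 1.391 in.
β₁ = 0.657, so c = a/β₁ = 1.391/0.657 = 2.117 in.
From the linear strain diagram with ε_cu = 0.003: ε_t = 0.003 (d − c)/c = 0.003 × (22.7 − 2.117)/2.117 = 0.0292.
Since ε_t ≥ 0.005, the section is tension-controlled.

ε_t ≈ 0.0292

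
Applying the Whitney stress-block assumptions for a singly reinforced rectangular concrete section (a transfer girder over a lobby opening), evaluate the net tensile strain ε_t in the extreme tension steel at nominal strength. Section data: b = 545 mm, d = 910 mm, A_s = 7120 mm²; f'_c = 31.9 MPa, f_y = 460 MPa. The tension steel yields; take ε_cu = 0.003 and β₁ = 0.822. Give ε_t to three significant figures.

ε_t ≈ 0.00713

a = A_s f_y/(0.85 f'_c b) = 221.63 mm.
β₁ = 0.822, so c = a/β₁ = 221.63/0.822 = 269.62 mm.
From the linear strain diagram with ε_cu = 0.003: ε_t = 0.003 (d − c)/c = 0.003 × (910 − 269.62)/269.62 = 0.00713.
Since ε_t ≥ 0.005, the section is tension-controlled.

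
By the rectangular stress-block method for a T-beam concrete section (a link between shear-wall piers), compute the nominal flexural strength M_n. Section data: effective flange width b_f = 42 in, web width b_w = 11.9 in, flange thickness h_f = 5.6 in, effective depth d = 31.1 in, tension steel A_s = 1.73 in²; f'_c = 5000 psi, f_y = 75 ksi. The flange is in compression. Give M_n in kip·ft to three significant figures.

Tension: T = A_s f_y = 1.73 × 75 = 129.75 kips.
Try a within the flange: a = T/(0.85 f'_c b_f) = 129.75/(0.85 × 5 × 42) = 0.727 in.
Since a = 0.727 ≤ h_f = 5.6 in, the stress block lies entirely in the flange; analyse as a rectangular beam of width b_f.
M_n = T(d − a/2) = 129.75 × (31.1 − 0.3635) = 3988.1 kip·in.
M_n = 3988.1/12 = 332.34 kip·ft.

M_n ≈ 332 kip·ft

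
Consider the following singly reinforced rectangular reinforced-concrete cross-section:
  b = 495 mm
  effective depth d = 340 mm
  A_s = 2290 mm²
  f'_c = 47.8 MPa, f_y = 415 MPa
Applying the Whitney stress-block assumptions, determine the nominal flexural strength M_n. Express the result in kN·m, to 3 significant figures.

M_n ≈ 301 kN·m

T = A_s f_y = 2290 × 415 = 950350 N = 950.35 kN.
From C = T: a = T/(0.85 f'_c b) = 950350/(0.85 × 47.8 × 495) = 47.25 mm.
M_n = T(d − a/2) = 950.35 kN × (340 − 23.625) mm = 300.67 kN·m.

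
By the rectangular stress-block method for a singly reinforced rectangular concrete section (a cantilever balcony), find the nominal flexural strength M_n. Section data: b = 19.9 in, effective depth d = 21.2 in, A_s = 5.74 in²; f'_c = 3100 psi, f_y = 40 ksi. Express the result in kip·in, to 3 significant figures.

T = A_s f_y = 5.74 × 40 = 229.6 kips.
a = T/(0.85 f'_c b) = 229.6/(0.85 × 3.1 × 19.9) = 4.379 in.
M_n = T(d − a/2) = 229.6 × (21.2 − 2.1895) = 4364.8 kip·in.

M_n ≈ 4360 kip·in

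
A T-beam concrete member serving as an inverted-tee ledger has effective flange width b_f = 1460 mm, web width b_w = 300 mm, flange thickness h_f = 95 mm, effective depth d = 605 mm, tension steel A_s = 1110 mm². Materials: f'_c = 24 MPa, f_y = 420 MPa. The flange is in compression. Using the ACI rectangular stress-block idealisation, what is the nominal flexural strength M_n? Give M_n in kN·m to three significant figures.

Tension: T = A_s f_y = 1110 × 420 = 466200 N.
Try a within the flange: a = T/(0.85 f'_c b_f) = 466200/(0.85 × 24 × 1460) = 15.65 mm.
Since a = 15.65 ≤ h_f = 95 mm, the stress block lies entirely in the flange; analyse as a rectangular beam of width b_f.
M_n = T(d − a/2) = 466200 × (605 − 7.825) = 278.40 × 10⁶ N·mm.
M_n = 278.40 kN·m.

M_n ≈ 278 kN·m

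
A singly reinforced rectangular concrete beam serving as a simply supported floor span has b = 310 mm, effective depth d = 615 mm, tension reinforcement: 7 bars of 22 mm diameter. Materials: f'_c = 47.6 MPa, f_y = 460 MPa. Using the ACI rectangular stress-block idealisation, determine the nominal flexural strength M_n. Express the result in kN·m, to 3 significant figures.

M_n ≈ 693 kN·m

A_s = 7 × 380 = 2660 mm².
T = A_s f_y = 2660 × 460 = 1223600 N = 1223.6 kN.
From C = T: a = T/(0.85 f'_c b) = 1223600/(0.85 × 47.6 × 310) = 97.56 mm.
M_n = T(d − a/2) = 1223.6 kN × (615 − 48.78) mm = 692.83 kN·m.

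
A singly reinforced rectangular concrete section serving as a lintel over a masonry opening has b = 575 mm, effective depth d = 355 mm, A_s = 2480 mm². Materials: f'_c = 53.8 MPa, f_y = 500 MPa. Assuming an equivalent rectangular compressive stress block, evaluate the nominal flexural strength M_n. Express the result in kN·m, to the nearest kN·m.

M_n ≈ 411 kN·m

T = A_s f_y = 2480 × 500 = 1240000 N = 1240 kN.
From C = T: a = T/(0.85 f'_c b) = 1240000/(0.85 × 53.8 × 575) = 47.16 mm.
M_n = T(d − a/2) = 1240 kN × (355 − 23.58) mm = 410.96 kN·m.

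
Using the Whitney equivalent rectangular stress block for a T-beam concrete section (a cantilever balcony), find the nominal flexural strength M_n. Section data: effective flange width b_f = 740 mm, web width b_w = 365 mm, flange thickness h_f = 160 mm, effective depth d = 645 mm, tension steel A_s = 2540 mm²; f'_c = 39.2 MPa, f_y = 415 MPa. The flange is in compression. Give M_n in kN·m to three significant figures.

M_n ≈ 657 kN·m

Tension: T = A_s f_y = 2540 × 415 = 1054100 N.
Try a within the flange: a = T/(0.85 f'_c b_f) = 1054100/(0.85 × 39.2 × 740) = 42.75 mm.
Since a = 42.75 ≤ h_f = 160 mm, the stress block lies entirely in the flange; analyse as a rectangular beam of width b_f.
M_n = T(d − a/2) = 1054100 × (645 − 21.375) = 657.36 × 10⁶ N·mm.
M_n = 657.36 kN·m.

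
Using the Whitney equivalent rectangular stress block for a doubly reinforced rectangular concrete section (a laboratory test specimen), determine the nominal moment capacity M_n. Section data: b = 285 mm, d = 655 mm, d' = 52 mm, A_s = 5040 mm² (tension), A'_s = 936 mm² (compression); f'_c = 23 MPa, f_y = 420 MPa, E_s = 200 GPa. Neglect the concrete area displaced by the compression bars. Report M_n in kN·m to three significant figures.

M_n ≈ 1100 kN·m

Assume both tension and compression steel yield.
Net tension couple steel: A_s − A'_s = 4104 mm².
a = (A_s − A'_s) f_y / (0.85 f'_c b) = 1723680/(0.85 × 23 × 285) = 309.36 mm.
c = a/β₁ = 309.36/0.85 = 363.95 mm; ε'_s = 0.003(c − d')/c = 0.0026 ≥ f_y/E_s = 0.0021, so compression steel does yield.
M_n = (A_s − A'_s) f_y (d − a/2) + A'_s f_y (d − d') = [1723680 × (655 − 154.68) + 393120 × (655 − 52)] × 10⁻⁶ = 862.39 + 237.05 = 1099.44 kN·m.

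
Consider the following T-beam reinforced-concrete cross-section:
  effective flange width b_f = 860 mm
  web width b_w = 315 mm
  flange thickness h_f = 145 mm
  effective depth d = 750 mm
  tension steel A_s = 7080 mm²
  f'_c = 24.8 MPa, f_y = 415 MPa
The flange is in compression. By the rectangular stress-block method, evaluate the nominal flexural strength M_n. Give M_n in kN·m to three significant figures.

M_n ≈ 1960 kN·m

Tension: T = A_s f_y = 7080 × 415 = 2938200 N.
Try a within the flange: a = T/(0.85 f'_c b_f) = 2938200/(0.85 × 24.8 × 860) = 162.07 mm.
a = 162.07 > h_f = 145 mm: the block extends into the web. Split into flange-overhang and web parts.
C_f = 0.85 f'_c (b_f − b_w) h_f = 0.85 × 24.8 × (860 − 315) × 145 = 1665847 N.
Remaining web compression depth: a_w = (T − C_f)/(0.85 f'_c b_w) = (2938200 − 1665847)/(0.85 × 24.8 × 315) = 191.61 mm.
M_n = C_f(d − h_f/2) + (T − C_f)(d − a_w/2) = 1665847 × (750 − 72.5) + 1272353 × (750 − 95.805) = 1128.61 + 832.37 = 1960.98 × 10⁶ N·mm.
M_n = 1960.98 kN·m.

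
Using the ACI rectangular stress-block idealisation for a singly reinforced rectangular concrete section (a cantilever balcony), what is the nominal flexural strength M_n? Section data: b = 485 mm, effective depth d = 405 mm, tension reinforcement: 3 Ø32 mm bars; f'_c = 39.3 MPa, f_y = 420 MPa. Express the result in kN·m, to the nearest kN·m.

M_n ≈ 379 kN·m

A_s = 3 × 804 = 2412 mm².
T = A_s f_y = 2412 × 420 = 1013040 N = 1013.04 kN.
From C = T: a = T/(0.85 f'_c b) = 1013040/(0.85 × 39.3 × 485) = 62.53 mm.
M_n = T(d − a/2) = 1013.04 kN × (405 − 31.265) mm = 378.61 kN·m.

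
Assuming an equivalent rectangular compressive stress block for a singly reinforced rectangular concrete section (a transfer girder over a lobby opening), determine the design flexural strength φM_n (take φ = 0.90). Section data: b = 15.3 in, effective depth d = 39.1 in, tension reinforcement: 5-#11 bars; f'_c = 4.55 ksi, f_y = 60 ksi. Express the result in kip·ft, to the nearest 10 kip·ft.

φM_n ≈ 1230 kip·ft

A_s = 5 × 1.56 = 7.8 in².
T = A_s f_y = 7.8 × 60 = 468 kips.
a = T/(0.85 f'_c b) = 468/(0.85 × 4.55 × 15.3) = 7.909 in.
M_n = T(d − a/2) = 468 × (39.1 − 3.9545) = 16448.1 kip·in = 16448.1/12 = 1370.68 kip·ft.
φM_n = 0.90 × 1370.68 = 1233.61 kip·ft.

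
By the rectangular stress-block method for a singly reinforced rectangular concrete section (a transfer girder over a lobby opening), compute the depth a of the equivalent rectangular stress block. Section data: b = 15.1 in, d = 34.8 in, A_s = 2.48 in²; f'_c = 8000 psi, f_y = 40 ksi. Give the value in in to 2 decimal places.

T = A_s f_y = 2.48 × 40 = 99.2 kips.
a = T/(0.85 f'_c b) = 99.2/(0.85 × 8 × 15.1) = 0.97 in.

a ≈ 0.97 in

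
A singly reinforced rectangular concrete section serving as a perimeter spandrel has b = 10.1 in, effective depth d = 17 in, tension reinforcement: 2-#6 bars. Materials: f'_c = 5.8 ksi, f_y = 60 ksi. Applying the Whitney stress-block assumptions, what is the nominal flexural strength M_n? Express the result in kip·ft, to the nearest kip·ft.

A_s = 2 × 0.44 = 0.88 in².
T = A_s f_y = 0.88 × 60 = 52.8 kips.
a = T/(0.85 f'_c b) = 52.8/(0.85 × 5.8 × 10.1) = 1.060 in.
M_n = T(d − a/2) = 52.8 × (17 − 0.53) = 869.6 kip·in = 869.6/12 = 72.47 kip·ft.

M_n ≈ 72 kip·ft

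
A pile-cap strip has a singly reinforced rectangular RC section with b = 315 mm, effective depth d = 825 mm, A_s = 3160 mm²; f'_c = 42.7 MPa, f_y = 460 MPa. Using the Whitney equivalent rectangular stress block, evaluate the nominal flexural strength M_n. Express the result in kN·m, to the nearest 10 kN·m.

T = A_s f_y = 3160 × 460 = 1453600 N = 1453.6 kN.
From C = T: a = T/(0.85 f'_c b) = 1453600/(0.85 × 42.7 × 315) = 127.14 mm.
M_n = T(d − a/2) = 1453.6 kN × (825 − 63.57) mm = 1106.81 kN·m.

M_n ≈ 1110 kN·m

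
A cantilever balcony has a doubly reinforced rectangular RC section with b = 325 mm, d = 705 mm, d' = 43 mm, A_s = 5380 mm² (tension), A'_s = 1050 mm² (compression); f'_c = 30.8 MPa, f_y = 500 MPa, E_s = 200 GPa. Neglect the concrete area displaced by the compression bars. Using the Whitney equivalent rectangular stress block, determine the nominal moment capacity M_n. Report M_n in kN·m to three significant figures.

Assume both tension and compression steel yield.
Net tension couple steel: A_s − A'_s = 4330 mm².
a = (A_s − A'_s) f_y / (0.85 f'_c b) = 2165000/(0.85 × 30.8 × 325) = 254.45 mm.
c = a/β₁ = 254.45/0.83 = 306.57 mm; ε'_s = 0.003(c − d')/c = 0.0026 ≥ f_y/E_s = 0.0025, so compression steel does yield.
M_n = (A_s − A'_s) f_y (d − a/2) + A'_s f_y (d − d') = [2165000 × (705 − 127.225) + 525000 × (705 − 43)] × 10⁻⁶ = 1250.88 + 347.55 = 1598.43 kN·m.

M_n ≈ 1600 kN·m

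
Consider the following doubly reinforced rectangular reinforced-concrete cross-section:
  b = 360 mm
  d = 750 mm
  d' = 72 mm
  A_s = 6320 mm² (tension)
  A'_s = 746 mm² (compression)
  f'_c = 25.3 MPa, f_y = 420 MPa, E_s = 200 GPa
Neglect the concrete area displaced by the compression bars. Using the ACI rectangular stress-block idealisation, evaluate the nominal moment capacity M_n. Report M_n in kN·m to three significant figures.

Assume both tension and compression steel yield.
Net tension couple steel: A_s − A'_s = 5574 mm².
a = (A_s − A'_s) f_y / (0.85 f'_c b) = 2341080/(0.85 × 25.3 × 360) = 302.39 mm.
c = a/β₁ = 302.39/0.85 = 355.75 mm; ε'_s = 0.003(c − d')/c = 0.0024 ≥ f_y/E_s = 0.0021, so compression steel does yield.
M_n = (A_s − A'_s) f_y (d − a/2) + A'_s f_y (d − d') = [2341080 × (750 − 151.195) + 313320 × (750 − 72)] × 10⁻⁶ = 1401.85 + 212.43 = 1614.28 kN·m.

M_n ≈ 1610 kN·m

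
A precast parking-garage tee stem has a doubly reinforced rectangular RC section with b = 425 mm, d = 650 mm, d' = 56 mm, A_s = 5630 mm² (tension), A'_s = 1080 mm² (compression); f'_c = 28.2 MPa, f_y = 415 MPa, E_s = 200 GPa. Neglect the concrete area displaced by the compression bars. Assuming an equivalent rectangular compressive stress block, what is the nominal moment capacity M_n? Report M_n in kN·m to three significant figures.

Assume both tension and compression steel yield.
Net tension couple steel: A_s − A'_s = 4550 mm².
a = (A_s − A'_s) f_y / (0.85 f'_c b) = 1888250/(0.85 × 28.2 × 425) = 185.35 mm.
c = a/β₁ = 185.35/0.849 = 218.32 mm; ε'_s = 0.003(c − d')/c = 0.0022 ≥ f_y/E_s = 0.0021, so compression steel does yield.
M_n = (A_s − A'_s) f_y (d − a/2) + A'_s f_y (d − d') = [1888250 × (650 − 92.675) + 448200 × (650 − 56)] × 10⁻⁶ = 1052.37 + 266.23 = 1318.60 kN·m.

M_n ≈ 1320 kN·m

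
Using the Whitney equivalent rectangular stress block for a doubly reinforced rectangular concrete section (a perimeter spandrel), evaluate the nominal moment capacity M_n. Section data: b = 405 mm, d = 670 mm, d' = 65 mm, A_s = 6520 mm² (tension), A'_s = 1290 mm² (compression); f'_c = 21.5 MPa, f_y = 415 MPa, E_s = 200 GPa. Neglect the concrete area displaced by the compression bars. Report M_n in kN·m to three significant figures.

M_n ≈ 1460 kN·m

Assume both tension and compression steel yield.
Net tension couple steel: A_s − A'_s = 5230 mm².
a = (A_s − A'_s) f_y / (0.85 f'_c b) = 2170450/(0.85 × 21.5 × 405) = 293.25 mm.
c = a/β₁ = 293.25/0.85 = 345.00 mm; ε'_s = 0.003(c − d')/c = 0.0024 ≥ f_y/E_s = 0.0021, so compression steel does yield.
M_n = (A_s − A'_s) f_y (d − a/2) + A'_s f_y (d − d') = [2170450 × (670 − 146.625) + 535350 × (670 − 65)] × 10⁻⁶ = 1135.96 + 323.89 = 1459.85 kN·m.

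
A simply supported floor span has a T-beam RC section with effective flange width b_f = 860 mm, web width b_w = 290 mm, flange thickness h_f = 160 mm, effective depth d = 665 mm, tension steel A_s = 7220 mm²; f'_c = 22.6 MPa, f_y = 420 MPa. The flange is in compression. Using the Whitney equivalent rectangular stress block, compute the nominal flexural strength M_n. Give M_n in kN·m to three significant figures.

Tension: T = A_s f_y = 7220 × 420 = 3032400 N.
Try a within the flange: a = T/(0.85 f'_c b_f) = 3032400/(0.85 × 22.6 × 860) = 183.55 mm.
a = 183.55 > h_f = 160 mm: the block extends into the web. Split into flange-overhang and web parts.
C_f = 0.85 f'_c (b_f − b_w) h_f = 0.85 × 22.6 × (860 − 290) × 160 = 1751952 N.
Remaining web compression depth: a_w = (T − C_f)/(0.85 f'_c b_w) = (3032400 − 1751952)/(0.85 × 22.6 × 290) = 229.85 mm.
M_n = C_f(d − h_f/2) + (T − C_f)(d − a_w/2) = 1751952 × (665 − 80) + 1280448 × (665 − 114.925) = 1024.89 + 704.34 = 1729.23 × 10⁶ N·mm.
M_n = 1729.23 kN·m.

M_n ≈ 1730 kN·m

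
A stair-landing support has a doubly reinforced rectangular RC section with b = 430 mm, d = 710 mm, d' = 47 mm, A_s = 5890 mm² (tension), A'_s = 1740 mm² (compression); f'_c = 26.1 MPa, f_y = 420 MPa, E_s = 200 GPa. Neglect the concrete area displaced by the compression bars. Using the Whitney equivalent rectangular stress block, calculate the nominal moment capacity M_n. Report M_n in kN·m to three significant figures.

Assume both tension and compression steel yield.
Net tension couple steel: A_s − A'_s = 4150 mm².
a = (A_s − A'_s) f_y / (0.85 f'_c b) = 1743000/(0.85 × 26.1 × 430) = 182.71 mm.
c = a/β₁ = 182.71/0.85 = 214.95 mm; ε'_s = 0.003(c − d')/c = 0.0023 ≥ f_y/E_s = 0.0021, so compression steel does yield.
M_n = (A_s − A'_s) f_y (d − a/2) + A'_s f_y (d − d') = [1743000 × (710 − 91.355) + 730800 × (710 − 47)] × 10⁻⁶ = 1078.30 + 484.52 = 1562.82 kN·m.

M_n ≈ 1560 kN·m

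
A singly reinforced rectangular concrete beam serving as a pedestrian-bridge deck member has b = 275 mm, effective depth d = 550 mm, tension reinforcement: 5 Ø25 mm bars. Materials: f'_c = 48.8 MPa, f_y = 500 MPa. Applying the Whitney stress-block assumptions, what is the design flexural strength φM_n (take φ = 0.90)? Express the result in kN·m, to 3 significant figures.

φM_n ≈ 548 kN·m

A_s = 5 × 491 = 2455 mm².
T = A_s f_y = 2455 × 500 = 1227500 N = 1227.5 kN.
From C = T: a = T/(0.85 f'_c b) = 1227500/(0.85 × 48.8 × 275) = 107.61 mm.
M_n = T(d − a/2) = 1227.5 kN × (550 − 53.805) mm = 609.08 kN·m.
φM_n = 0.90 × 609.08 = 548.17 kN·m.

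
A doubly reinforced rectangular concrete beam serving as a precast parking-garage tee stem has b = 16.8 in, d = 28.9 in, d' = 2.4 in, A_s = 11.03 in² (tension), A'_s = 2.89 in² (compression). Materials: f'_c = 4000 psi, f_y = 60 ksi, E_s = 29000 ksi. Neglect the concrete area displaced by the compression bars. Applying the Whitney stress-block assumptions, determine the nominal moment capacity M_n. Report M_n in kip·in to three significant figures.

Assume both steels yield.
a = (A_s − A'_s) f_y/(0.85 f'_c b) = (11.03 − 2.89) × 60/(0.85 × 4 × 16.8) = 8.550 in.
c = a/β₁ = 8.550/0.85 = 10.059 in; ε'_s = 0.003(c − d')/c = 0.0023 ≥ ε_y = 0.0021, so the compression steel yields.
M_n = (A_s − A'_s) f_y (d − a/2) + A'_s f_y (d − d') = 488.4 × (28.9 − 4.275) + 173.4 × (28.9 − 2.4) = 12026.9 + 4595.1 = 16622.0 kip·in.

M_n ≈ 16600 kip·in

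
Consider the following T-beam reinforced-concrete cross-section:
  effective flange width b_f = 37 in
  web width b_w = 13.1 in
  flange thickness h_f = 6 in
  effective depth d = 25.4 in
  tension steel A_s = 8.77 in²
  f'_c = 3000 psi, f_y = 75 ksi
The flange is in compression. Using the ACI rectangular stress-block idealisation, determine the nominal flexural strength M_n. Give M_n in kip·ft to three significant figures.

Tension: T = A_s f_y = 8.77 × 75 = 657.75 kips.
Try a within the flange: a = T/(0.85 f'_c b_f) = 657.75/(0.85 × 3 × 37) = 6.971 in.
a = 6.971 > h_f = 6 in: the block extends into the web. Split into flange-overhang and web parts.
C_f = 0.85 f'_c (b_f − b_w) h_f = 0.85 × 3 × (37 − 13.1) × 6 = 365.7 kips.
Remaining web compression depth: a_w = (T − C_f)/(0.85 f'_c b_w) = (657.75 − 365.7)/(0.85 × 3 × 13.1) = 8.743 in.
M_n = C_f(d − h_f/2) + (T − C_f)(d − a_w/2) = 365.7 × (25.4 − 3) + 292.05 × (25.4 − 4.3715) = 8191.7 + 6141.4 = 14333.1 kip·in.
M_n = 14333.1/12 = 1194.43 kip·ft.

M_n ≈ 1190 kip·ft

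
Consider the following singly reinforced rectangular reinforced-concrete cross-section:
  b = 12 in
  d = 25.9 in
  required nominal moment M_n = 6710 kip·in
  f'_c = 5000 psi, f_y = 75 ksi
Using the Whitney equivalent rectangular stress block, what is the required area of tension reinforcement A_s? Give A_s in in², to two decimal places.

From M_n = 0.85 f'_c a b (d − a/2):
a = d − √(d² − 2M_n/(0.85 f'_c b)) = 25.9 − √(25.9² − 2 × 6710/(0.85 × 5 × 12)) = 5.709 in.
A_s = 0.85 f'_c a b / f_y = 0.85 × 5 × 5.709 × 12 / 75 = 3.882 in².

A_s ≈ 3.88 in²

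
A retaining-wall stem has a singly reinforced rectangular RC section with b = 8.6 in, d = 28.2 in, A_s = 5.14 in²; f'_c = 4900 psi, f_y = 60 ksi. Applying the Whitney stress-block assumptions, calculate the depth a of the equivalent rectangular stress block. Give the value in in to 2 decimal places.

a ≈ 8.61 in

T = A_s f_y = 5.14 × 60 = 308.4 kips.
a = T/(0.85 f'_c b) = 308.4/(0.85 × 4.9 × 8.6) = 8.61 in.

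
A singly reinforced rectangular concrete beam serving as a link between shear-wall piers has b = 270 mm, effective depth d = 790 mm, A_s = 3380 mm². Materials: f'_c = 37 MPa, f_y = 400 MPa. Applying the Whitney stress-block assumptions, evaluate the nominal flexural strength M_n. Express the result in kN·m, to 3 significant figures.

M_n ≈ 960 kN·m

T = A_s f_y = 3380 × 400 = 1352000 N = 1352 kN.
From C = T: a = T/(0.85 f'_c b) = 1352000/(0.85 × 37 × 270) = 159.22 mm.
M_n = T(d − a/2) = 1352 kN × (790 − 79.61) mm = 960.45 kN·m.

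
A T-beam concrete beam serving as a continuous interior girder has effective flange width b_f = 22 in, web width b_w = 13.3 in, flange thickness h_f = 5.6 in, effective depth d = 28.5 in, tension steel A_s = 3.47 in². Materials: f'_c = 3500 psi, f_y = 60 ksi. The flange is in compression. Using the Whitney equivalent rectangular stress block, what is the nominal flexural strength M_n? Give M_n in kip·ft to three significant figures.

Tension: T = A_s f_y = 3.47 × 60 = 208.2 kips.
Try a within the flange: a = T/(0.85 f'_c b_f) = 208.2/(0.85 × 3.5 × 22) = 3.181 in.
Since a = 3.181 ≤ h_f = 5.6 in, the stress block lies entirely in the flange; analyse as a rectangular beam of width b_f.
M_n = T(d − a/2) = 208.2 × (28.5 − 1.5905) = 5602.6 kip·in.
M_n = 5602.6/12 = 466.88 kip·ft.

M_n ≈ 467 kip·ft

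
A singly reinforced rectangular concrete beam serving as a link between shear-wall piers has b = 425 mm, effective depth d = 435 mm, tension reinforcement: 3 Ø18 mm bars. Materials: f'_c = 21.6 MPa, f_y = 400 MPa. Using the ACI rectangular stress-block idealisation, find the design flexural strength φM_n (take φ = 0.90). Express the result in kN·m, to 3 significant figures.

A_s = 3 × 254 = 762 mm².
T = A_s f_y = 762 × 400 = 304800 N = 304.8 kN.
From C = T: a = T/(0.85 f'_c b) = 304800/(0.85 × 21.6 × 425) = 39.06 mm.
M_n = T(d − a/2) = 304.8 kN × (435 − 19.53) mm = 126.64 kN·m.
φM_n = 0.90 × 126.64 = 113.98 kN·m.

φM_n ≈ 114 kN·m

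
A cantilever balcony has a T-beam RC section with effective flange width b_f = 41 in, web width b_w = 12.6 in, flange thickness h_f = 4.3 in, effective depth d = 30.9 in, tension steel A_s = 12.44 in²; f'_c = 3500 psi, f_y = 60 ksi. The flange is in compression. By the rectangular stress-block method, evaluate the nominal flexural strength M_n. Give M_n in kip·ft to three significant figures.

Tension: T = A_s f_y = 12.44 × 60 = 746.4 kips.
Try a within the flange: a = T/(0.85 f'_c b_f) = 746.4/(0.85 × 3.5 × 41) = 6.119 in.
a = 6.119 > h_f = 4.3 in: the block extends into the web. Split into flange-overhang and web parts.
C_f = 0.85 f'_c (b_f − b_w) h_f = 0.85 × 3.5 × (41 − 12.6) × 4.3 = 363.3 kips.
Remaining web compression depth: a_w = (T − C_f)/(0.85 f'_c b_w) = (746.4 − 363.3)/(0.85 × 3.5 × 12.6) = 10.220 in.
M_n = C_f(d − h_f/2) + (T − C_f)(d − a_w/2) = 363.3 × (30.9 − 2.15) + 383.1 × (30.9 − 5.11) = 10444.9 + 9880.1 = 20325.0 kip·in.
M_n = 20325.0/12 = 1693.75 kip·ft.

M_n ≈ 1690 kip·ft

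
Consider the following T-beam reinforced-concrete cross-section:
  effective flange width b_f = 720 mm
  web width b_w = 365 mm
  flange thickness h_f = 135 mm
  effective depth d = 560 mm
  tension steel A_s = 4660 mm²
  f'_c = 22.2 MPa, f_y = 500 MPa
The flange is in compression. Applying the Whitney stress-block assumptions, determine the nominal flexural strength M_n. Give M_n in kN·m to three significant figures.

Tension: T = A_s f_y = 4660 × 500 = 2330000 N.
Try a within the flange: a = T/(0.85 f'_c b_f) = 2330000/(0.85 × 22.2 × 720) = 171.50 mm.
a = 171.50 > h_f = 135 mm: the block extends into the web. Split into flange-overhang and web parts.
C_f = 0.85 f'_c (b_f − b_w) h_f = 0.85 × 22.2 × (720 − 365) × 135 = 904345 N.
Remaining web compression depth: a_w = (T − C_f)/(0.85 f'_c b_w) = (2330000 − 904345)/(0.85 × 22.2 × 365) = 206.99 mm.
M_n = C_f(d − h_f/2) + (T − C_f)(d − a_w/2) = 904345 × (560 − 67.5) + 1425655 × (560 − 103.495) = 445.39 + 650.82 = 1096.21 × 10⁶ N·mm.
M_n = 1096.21 kN·m.

M_n ≈ 1100 kN·m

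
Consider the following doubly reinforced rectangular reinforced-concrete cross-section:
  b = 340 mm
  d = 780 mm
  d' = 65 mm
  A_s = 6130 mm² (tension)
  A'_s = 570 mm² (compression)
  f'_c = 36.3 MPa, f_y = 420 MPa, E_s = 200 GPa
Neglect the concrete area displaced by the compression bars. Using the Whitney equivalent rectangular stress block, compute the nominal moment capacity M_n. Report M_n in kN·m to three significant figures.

M_n ≈ 1730 kN·m

Assume both tension and compression steel yield.
Net tension couple steel: A_s − A'_s = 5560 mm².
a = (A_s − A'_s) f_y / (0.85 f'_c b) = 2335200/(0.85 × 36.3 × 340) = 222.60 mm.
c = a/β₁ = 222.60/0.791 = 281.42 mm; ε'_s = 0.003(c − d')/c = 0.0023 ≥ f_y/E_s = 0.0021, so compression steel does yield.
M_n = (A_s − A'_s) f_y (d − a/2) + A'_s f_y (d − d') = [2335200 × (780 − 111.3) + 239400 × (780 − 65)] × 10⁻⁶ = 1561.55 + 171.17 = 1732.72 kN·m.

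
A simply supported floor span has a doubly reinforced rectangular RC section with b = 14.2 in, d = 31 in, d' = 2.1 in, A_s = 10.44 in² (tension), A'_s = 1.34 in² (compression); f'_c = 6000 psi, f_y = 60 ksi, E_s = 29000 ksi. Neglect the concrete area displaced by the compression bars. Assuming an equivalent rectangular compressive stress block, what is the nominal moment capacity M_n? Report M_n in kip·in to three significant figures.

Assume both steels yield.
a = (A_s − A'_s) f_y/(0.85 f'_c b) = (10.44 − 1.34) × 60/(0.85 × 6 × 14.2) = 7.539 in.
c = a/β₁ = 7.539/0.75 = 10.052 in; ε'_s = 0.003(c − d')/c = 0.0024 ≥ ε_y = 0.0021, so the compression steel yields.
M_n = (A_s − A'_s) f_y (d − a/2) + A'_s f_y (d − d') = 546 × (31 − 3.7695) + 80.4 × (31 − 2.1) = 14867.9 + 2323.6 = 17191.5 kip·in.

M_n ≈ 17200 kip·in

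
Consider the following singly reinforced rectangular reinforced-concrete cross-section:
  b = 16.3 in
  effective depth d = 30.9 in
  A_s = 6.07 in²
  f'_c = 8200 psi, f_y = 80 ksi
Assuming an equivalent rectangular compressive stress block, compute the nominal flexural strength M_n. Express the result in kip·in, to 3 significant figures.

M_n ≈ 14000 kip·in

T = A_s f_y = 6.07 × 80 = 485.6 kips.
a = T/(0.85 f'_c b) = 485.6/(0.85 × 8.2 × 16.3) = 4.274 in.
M_n = T(d − a/2) = 485.6 × (30.9 − 2.137) = 13967.3 kip·in.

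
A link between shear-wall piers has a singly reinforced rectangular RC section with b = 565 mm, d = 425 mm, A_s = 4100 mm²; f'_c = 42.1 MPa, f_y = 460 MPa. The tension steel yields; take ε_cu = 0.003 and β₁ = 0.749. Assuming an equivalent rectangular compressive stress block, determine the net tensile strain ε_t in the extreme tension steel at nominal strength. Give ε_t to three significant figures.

ε_t ≈ 0.00724

a = A_s f_y/(0.85 f'_c b) = 93.28 mm.
β₁ = 0.749, so c = a/β₁ = 93.28/0.749 = 124.54 mm.
From the linear strain diagram with ε_cu = 0.003: ε_t = 0.003 (d − c)/c = 0.003 × (425 − 124.54)/124.54 = 0.00724.
Since ε_t ≥ 0.005, the section is tension-controlled.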